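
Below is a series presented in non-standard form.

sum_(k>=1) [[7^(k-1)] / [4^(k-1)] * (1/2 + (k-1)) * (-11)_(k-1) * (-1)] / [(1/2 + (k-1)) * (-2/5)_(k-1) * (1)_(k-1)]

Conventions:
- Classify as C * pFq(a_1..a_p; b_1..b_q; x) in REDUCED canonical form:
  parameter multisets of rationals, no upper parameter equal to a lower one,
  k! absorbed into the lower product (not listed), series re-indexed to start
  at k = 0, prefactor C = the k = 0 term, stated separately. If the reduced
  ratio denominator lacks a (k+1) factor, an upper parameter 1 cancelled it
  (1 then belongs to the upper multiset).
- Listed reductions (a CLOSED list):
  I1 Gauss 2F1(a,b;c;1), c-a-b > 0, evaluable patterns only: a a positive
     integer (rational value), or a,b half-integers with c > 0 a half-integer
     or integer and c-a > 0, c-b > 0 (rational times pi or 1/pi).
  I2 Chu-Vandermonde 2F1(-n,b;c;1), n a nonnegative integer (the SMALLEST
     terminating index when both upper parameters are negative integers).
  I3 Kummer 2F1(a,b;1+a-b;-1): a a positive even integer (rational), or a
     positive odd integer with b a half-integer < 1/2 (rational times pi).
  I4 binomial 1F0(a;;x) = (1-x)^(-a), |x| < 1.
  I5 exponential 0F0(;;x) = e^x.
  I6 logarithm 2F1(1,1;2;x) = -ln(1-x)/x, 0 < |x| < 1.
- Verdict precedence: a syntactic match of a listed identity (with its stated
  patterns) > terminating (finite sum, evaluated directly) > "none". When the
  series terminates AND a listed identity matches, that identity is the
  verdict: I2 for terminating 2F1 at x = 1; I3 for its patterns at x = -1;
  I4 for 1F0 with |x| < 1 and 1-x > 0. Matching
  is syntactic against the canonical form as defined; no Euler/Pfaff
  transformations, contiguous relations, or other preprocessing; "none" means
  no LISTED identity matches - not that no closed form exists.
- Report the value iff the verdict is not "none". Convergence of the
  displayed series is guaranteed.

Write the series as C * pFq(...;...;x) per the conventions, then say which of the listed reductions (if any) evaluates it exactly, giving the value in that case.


Reduced: x = 7/4, 1F1, upper = {-11}, lower = {-2/5}, C = -1. Verdict: terminating at k = 11: the factor (-11)_k kills every later term; summing the 12 survivors is exact. Value: -161790032431712173901/11217912706898067456.

Key step: x = (7/4) and striking the common factor k + 1/2 reduces the term (prefactor -1).
Term ratio: r(k) = (7/4) * (k-11) / [(k-2/5) (k+1)] ; factor over Q: parameters, x = (7/4), and C = -1.


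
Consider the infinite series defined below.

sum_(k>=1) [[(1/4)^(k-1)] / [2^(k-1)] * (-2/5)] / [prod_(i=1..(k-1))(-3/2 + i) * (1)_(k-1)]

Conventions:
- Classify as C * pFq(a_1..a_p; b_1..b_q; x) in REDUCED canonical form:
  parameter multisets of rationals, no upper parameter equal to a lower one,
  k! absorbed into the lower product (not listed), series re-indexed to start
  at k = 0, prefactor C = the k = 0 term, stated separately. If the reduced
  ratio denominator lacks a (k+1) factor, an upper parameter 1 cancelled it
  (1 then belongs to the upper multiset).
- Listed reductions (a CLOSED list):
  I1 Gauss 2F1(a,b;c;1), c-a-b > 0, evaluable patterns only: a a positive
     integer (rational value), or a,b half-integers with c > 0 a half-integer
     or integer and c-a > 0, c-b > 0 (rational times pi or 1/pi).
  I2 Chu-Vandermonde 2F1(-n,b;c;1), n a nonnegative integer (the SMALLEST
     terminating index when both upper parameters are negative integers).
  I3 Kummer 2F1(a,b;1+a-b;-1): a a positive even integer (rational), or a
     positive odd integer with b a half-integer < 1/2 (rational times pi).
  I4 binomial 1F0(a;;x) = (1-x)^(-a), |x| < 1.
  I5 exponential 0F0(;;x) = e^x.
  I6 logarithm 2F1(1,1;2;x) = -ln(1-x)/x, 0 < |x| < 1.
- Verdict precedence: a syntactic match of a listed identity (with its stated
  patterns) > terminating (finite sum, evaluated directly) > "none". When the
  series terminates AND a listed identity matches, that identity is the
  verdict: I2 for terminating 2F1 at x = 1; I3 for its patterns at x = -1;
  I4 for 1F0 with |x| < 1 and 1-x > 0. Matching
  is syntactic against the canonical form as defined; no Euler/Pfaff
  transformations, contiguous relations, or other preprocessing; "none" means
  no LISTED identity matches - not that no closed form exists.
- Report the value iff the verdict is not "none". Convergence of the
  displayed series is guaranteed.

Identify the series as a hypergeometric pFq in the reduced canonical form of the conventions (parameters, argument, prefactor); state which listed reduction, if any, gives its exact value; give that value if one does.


Classification (C = -2/5): 0F1 with upper {-}, lower {-1/2}, argument x = 1/8. Verdict: none - at argument 1/8 the multisets {-} ; {-1/2} match no listed identity.

Key step: t_0 being -2/5, (1)_k (C = -2/5) is k! itself.
Consecutive-term ratio: r(k) = (1/8) * 1 / [(k-1/2) (k+1)] - rational in k. x = (1/8); t_0 = -2/5; negate the roots.


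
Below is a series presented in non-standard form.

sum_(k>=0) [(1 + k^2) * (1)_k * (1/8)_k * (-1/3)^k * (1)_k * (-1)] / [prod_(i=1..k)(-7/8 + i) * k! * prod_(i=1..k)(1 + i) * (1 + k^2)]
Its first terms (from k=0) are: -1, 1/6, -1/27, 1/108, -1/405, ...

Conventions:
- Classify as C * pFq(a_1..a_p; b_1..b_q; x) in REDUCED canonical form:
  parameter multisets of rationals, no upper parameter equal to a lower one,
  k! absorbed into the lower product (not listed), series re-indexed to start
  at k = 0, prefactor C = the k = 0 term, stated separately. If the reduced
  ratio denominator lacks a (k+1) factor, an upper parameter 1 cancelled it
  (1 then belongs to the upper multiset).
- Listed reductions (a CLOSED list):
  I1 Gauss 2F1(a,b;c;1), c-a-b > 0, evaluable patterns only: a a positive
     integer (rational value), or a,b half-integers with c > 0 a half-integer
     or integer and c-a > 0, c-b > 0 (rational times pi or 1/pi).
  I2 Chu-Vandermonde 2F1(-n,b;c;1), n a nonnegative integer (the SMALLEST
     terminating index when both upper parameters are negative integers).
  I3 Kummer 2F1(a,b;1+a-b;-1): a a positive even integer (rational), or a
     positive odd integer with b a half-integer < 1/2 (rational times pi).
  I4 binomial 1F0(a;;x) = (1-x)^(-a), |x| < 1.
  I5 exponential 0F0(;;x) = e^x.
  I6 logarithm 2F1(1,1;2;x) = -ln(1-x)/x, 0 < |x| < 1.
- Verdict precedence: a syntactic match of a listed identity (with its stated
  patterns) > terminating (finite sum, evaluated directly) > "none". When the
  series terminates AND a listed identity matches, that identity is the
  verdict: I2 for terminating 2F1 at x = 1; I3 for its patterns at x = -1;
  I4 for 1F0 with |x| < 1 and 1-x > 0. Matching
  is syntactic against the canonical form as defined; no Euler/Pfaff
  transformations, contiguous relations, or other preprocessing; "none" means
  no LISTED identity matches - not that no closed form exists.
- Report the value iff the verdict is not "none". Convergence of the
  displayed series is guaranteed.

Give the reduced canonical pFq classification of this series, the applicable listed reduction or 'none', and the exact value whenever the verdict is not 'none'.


The tell: t_0 being -1, the lower running product (C = -1, x = -1/3) is a rising factorial.
Consecutive-term ratio: r(k) = (-1/3) * (k+1) (k+1) / [(k+2) (k+1)] - rational in k. x = (-1/3); t_0 = -1; negate the roots.

Prefactor -1, argument -1/3: 2F1 with upper {1, 1} over lower {2}. Verdict: logarithm (I6) applies (the logarithm: parameters (1,1;2), x = -1/3). Hence: (-3) * ln(4/3).


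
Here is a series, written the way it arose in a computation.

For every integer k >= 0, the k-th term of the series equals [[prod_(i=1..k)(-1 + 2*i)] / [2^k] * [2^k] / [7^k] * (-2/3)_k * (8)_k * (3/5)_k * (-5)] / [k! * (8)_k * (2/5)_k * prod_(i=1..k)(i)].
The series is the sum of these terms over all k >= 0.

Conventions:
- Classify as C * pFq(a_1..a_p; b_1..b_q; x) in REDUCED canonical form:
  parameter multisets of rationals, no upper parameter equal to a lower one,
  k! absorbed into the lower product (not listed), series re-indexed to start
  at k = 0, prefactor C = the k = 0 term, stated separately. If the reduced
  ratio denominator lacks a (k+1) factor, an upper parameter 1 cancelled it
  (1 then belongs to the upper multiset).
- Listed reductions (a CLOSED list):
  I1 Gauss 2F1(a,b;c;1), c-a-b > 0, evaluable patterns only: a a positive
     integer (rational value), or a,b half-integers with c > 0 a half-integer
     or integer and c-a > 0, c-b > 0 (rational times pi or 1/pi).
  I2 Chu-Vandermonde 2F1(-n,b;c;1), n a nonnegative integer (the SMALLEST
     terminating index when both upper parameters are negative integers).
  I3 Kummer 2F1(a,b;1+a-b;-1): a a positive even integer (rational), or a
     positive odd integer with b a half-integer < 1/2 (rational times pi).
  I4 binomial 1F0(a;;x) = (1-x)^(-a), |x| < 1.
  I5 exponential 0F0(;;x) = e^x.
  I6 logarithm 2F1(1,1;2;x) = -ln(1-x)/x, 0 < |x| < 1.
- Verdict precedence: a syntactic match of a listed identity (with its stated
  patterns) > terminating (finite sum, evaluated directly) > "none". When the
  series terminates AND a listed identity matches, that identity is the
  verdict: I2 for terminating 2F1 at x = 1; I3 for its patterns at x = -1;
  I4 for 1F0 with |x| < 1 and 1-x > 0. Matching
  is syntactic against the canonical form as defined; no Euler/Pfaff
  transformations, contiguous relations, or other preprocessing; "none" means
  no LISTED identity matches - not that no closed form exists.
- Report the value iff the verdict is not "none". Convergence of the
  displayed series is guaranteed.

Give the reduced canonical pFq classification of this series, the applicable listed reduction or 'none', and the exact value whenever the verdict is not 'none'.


x = 2/7 here; the reduced form reads 3F2, upper {-2/3, 1/2, 3/5}, lower {2/5, 1}, C = -5. Verdict: none - at argument 2/7 the multisets {-2/3, 1/2, 3/5} ; {2/5, 1} match no listed identity.

Structural cue: x = (2/7) and the lower running product (C = -5) is a rising factorial.
Step ratio: r(k) = (2/7) * (k-2/3) (k+1/2) (k+3/5) / [(k+2/5) (k+1) (k+1)] - rational in k. x = (2/7); t_0 = -5; negate the roots.


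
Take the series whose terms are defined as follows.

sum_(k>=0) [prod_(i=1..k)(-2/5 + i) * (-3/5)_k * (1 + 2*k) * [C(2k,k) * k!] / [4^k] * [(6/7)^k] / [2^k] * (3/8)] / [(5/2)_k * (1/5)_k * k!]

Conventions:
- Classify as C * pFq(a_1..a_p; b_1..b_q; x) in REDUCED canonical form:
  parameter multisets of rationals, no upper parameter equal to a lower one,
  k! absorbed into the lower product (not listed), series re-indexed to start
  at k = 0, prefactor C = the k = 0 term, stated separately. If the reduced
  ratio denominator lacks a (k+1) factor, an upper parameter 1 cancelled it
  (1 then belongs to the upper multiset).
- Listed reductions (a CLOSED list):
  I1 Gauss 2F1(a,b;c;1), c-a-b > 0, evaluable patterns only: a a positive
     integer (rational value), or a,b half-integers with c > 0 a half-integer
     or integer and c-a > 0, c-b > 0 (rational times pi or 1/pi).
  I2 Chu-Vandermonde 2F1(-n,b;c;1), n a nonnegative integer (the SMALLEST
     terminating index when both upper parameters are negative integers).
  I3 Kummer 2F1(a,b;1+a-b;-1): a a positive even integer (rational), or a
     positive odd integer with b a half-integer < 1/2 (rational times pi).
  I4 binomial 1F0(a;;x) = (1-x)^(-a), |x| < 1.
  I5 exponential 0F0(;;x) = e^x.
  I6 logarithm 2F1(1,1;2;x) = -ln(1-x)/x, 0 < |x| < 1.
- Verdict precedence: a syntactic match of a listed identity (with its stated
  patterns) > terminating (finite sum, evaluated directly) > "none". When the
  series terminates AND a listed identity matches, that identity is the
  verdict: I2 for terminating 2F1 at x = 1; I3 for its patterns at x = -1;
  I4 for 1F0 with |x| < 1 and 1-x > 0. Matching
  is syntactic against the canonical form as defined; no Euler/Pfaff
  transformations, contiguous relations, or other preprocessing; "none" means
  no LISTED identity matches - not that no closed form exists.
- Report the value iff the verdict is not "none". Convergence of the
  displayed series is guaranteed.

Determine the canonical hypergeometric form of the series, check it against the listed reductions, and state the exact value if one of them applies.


At argument 3/7: a 3F2 with upper {-3/5, 3/5, 3/2}, lower {1/5, 5/2}, scaled by C = 3/8. Verdict: none (x = 3/7): each listed identity misses the multisets {-3/5, 3/5, 3/2} ; {1/5, 5/2}.

First insight: with t_0 = 3/8, the (2k+1) factor (C = 3/8, x = 3/7) shifts (1/2)_k to (3/2)_k.
Step ratio: r(k) = (3/7) * (k-3/5) (k+3/5) (k+3/2) / [(k+1/5) (k+5/2) (k+1)] - poly over poly, x = (3/7) from leading terms; C = 3/8 at k = 0.


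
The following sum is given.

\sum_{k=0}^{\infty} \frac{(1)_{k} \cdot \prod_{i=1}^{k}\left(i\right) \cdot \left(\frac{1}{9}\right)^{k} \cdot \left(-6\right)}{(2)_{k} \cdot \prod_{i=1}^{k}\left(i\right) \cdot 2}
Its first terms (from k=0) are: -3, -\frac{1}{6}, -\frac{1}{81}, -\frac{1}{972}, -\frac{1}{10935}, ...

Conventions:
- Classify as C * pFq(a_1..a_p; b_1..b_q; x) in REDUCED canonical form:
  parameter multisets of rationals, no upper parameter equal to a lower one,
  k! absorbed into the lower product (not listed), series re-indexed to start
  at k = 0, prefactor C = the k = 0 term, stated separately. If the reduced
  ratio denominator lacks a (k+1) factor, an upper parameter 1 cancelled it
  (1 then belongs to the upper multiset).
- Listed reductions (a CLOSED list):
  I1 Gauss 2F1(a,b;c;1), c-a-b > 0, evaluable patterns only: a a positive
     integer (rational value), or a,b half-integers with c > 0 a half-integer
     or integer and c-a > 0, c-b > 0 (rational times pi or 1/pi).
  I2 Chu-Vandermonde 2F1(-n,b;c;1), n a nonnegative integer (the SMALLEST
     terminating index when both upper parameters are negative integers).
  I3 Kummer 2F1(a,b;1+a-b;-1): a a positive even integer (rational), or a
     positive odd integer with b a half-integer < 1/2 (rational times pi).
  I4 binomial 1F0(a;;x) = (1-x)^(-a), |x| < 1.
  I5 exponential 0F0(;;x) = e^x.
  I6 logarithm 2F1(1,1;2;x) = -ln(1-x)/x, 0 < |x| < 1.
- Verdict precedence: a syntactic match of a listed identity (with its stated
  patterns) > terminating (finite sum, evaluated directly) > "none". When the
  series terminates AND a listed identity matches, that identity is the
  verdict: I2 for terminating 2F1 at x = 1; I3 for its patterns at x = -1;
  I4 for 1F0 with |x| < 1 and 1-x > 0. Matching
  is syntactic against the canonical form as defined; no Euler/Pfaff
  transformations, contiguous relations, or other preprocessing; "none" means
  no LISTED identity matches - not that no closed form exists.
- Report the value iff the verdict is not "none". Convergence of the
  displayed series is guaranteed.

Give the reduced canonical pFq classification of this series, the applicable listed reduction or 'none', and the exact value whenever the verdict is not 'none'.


With C = -3: the canonical form is 2F1(1, 1; 2; \frac{1}{9}). Verdict: the I6 logarithm reduction fires (the logarithm: parameters (1,1;2), x = \frac{1}{9}). Sum: 27 \cdot \ln\left(\frac{8}{9}\right).

The tell: x = \frac{1}{9} and the running product (C = -3) telescopes to a rising factorial.
Ratio: r(k) = \frac{1}{9} * (k+1) (k+1) / [(k+2) (k+1)] ; factor over Q: parameters, x = \frac{1}{9}, and C = -3.


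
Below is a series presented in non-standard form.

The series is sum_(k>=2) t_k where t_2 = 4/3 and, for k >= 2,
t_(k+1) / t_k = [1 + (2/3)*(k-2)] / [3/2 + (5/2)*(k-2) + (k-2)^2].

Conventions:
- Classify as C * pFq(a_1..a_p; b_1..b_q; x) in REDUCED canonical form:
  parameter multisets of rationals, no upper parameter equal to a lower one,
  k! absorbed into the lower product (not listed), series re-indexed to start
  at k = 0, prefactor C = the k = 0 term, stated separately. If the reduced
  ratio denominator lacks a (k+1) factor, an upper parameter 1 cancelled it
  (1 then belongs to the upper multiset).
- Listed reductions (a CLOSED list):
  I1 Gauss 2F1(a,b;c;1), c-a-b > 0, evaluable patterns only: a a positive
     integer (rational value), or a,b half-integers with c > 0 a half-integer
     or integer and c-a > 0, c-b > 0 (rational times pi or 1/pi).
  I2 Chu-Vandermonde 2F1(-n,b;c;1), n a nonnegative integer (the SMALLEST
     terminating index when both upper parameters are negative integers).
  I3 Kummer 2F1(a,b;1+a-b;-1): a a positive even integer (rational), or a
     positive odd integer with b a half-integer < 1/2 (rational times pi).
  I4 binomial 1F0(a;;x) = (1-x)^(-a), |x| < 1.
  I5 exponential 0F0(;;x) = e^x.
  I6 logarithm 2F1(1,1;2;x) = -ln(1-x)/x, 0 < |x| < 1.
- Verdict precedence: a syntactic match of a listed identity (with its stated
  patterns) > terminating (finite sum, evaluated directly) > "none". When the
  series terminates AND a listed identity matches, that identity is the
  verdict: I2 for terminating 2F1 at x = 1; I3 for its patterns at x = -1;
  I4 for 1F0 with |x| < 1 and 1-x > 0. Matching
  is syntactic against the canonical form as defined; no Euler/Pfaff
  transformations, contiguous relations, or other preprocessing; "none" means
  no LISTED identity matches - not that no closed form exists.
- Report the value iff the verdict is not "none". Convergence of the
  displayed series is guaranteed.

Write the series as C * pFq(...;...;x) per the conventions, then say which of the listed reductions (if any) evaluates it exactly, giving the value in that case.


Key step: x = (2/3) and roots of the ratio polynomials (C = 4/3, x = 2/3) are the negated parameters.
Consecutive-term ratio: r(k) = (2/3) * 1 / [(k+1)] - rational in k. x = (2/3); t_0 = 4/3; negate the roots.

With C = 4/3: the canonical form is 0F0(-; -; 2/3). Verdict: exponential (I5) fires (the 0F0 exponential series at x = 2/3). Sum: (4/3) * e^(2/3).


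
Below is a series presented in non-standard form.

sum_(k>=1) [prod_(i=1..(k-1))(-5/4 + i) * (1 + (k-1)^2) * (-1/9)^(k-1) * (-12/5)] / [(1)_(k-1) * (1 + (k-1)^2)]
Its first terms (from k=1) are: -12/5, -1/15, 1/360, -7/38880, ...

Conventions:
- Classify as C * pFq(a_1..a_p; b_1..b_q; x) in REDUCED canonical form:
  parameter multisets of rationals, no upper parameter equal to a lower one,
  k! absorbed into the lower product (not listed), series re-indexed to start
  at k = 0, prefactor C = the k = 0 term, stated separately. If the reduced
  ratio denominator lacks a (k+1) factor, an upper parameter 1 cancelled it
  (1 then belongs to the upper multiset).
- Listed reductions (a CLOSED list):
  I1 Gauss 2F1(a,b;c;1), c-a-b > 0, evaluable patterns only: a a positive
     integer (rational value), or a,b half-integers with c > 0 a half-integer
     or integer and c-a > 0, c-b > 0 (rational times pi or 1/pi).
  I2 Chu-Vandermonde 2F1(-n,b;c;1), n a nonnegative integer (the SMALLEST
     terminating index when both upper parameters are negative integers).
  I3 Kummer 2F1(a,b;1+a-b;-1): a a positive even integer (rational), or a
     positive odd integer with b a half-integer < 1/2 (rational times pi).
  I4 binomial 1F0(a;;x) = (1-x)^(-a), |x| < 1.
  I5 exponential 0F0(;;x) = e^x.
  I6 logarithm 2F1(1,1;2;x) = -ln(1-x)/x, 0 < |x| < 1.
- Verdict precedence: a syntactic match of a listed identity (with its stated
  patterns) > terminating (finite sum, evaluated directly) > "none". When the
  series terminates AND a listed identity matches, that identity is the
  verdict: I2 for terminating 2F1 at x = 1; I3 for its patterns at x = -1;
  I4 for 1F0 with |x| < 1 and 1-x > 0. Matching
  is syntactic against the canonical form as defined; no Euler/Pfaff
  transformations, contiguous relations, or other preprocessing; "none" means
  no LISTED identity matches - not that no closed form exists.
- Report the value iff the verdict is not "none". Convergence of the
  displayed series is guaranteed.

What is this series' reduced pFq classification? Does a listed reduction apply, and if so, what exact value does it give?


With C = -12/5: the canonical form is 1F0(-1/4; -; -1/9). Verdict: the I4 binomial reduction applies (the 1F0 binomial series: exponent 1/4, x = -1/9). Exact value: (-12/5) * (10/9)^(1/4).

First insight: x = (-1/9) and (1)_k (C = -12/5, x = -1/9) is k! itself.
Term ratio: r(k) = (-1/9) * (k-1/4) / [(k+1)] - rational; roots negated = parameters, x = (-1/9), C = -12/5.


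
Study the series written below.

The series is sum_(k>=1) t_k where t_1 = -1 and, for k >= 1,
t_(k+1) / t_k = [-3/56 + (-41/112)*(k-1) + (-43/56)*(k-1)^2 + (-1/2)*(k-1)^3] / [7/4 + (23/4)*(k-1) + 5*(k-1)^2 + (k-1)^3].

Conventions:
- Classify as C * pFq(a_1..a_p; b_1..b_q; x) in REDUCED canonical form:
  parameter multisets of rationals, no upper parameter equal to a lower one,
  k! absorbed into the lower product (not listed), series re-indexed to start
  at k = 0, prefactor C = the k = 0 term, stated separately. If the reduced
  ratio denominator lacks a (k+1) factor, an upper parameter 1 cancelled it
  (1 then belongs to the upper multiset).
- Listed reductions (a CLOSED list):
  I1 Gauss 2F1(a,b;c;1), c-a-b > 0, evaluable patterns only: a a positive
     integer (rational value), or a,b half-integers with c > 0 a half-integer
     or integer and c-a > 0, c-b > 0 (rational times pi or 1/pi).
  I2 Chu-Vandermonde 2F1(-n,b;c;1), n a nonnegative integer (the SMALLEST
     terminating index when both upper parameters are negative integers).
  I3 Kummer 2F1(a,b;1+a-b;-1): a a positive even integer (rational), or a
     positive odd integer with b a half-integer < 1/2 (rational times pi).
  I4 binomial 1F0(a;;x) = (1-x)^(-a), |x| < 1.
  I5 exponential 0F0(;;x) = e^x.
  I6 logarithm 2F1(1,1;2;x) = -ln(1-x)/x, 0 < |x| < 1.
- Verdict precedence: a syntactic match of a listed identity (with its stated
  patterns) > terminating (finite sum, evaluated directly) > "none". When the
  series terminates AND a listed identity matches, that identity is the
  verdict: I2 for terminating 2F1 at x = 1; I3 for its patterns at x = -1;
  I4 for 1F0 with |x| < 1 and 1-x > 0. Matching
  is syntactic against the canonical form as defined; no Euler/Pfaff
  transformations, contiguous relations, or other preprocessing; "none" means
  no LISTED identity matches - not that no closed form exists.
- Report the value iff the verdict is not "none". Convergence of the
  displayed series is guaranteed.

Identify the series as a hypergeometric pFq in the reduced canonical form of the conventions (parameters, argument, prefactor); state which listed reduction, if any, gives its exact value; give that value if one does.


First insight: t_0 being -1, the ratio is unreduced: k + 1/2 divides both sides (C = -1, x = -1/2).
Term ratio: r(k) = (-1/2) * (k+2/7) (k+3/4) / [(k+7/2) (k+1)] - rational in k. x = (-1/2); t_0 = -1; negate the roots.

x = -1/2 here; the reduced form reads 2F1, upper {2/7, 3/4}, lower {7/2}, C = -1. Verdict: none. Every listed pattern misses the 2F1 form at -1/2, upper {2/7, 3/4}.


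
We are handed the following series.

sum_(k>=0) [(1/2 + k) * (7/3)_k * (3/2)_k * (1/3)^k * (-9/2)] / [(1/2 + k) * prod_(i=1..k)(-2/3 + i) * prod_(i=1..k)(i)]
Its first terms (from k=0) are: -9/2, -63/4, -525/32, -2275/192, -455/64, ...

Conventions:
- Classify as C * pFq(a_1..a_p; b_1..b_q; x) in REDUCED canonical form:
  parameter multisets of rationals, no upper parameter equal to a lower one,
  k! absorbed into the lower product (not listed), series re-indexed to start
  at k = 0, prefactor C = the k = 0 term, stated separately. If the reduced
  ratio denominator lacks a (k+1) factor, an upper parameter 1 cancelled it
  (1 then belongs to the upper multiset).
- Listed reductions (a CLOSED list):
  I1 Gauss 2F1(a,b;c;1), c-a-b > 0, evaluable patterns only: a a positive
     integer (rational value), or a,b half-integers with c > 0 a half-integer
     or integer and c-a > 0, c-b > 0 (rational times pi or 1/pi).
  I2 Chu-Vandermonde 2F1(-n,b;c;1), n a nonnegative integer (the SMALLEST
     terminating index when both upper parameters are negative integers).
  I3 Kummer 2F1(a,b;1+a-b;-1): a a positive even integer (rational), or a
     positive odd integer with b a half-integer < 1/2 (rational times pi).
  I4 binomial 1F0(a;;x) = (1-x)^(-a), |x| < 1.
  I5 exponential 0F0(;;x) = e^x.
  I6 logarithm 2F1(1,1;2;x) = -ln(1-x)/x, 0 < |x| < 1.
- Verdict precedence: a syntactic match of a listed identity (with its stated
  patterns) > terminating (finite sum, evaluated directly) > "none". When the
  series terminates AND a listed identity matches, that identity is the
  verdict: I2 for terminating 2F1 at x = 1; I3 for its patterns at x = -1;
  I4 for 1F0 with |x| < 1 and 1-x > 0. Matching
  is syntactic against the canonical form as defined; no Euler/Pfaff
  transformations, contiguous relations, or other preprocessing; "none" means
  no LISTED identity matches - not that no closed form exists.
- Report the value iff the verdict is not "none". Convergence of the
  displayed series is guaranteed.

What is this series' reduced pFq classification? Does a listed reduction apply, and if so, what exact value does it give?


With C = -9/2: the canonical form is 2F1(3/2, 7/3; 1/3; 1/3). Verdict: none - this 2F1 at x = 1/3 matches no listed pattern, and upper {3/2, 7/3} holds no stopper.

Structural cue: from the first term -9/2: the factor k + 1/2 cancels (top and bottom), leaving prefactor -9/2.
Consecutive-term ratio: r(k) = (1/3) * (k+3/2) (k+7/3) / [(k+1/3) (k+1)] - poly over poly, x = (1/3) from leading terms; C = -9/2 at k = 0.


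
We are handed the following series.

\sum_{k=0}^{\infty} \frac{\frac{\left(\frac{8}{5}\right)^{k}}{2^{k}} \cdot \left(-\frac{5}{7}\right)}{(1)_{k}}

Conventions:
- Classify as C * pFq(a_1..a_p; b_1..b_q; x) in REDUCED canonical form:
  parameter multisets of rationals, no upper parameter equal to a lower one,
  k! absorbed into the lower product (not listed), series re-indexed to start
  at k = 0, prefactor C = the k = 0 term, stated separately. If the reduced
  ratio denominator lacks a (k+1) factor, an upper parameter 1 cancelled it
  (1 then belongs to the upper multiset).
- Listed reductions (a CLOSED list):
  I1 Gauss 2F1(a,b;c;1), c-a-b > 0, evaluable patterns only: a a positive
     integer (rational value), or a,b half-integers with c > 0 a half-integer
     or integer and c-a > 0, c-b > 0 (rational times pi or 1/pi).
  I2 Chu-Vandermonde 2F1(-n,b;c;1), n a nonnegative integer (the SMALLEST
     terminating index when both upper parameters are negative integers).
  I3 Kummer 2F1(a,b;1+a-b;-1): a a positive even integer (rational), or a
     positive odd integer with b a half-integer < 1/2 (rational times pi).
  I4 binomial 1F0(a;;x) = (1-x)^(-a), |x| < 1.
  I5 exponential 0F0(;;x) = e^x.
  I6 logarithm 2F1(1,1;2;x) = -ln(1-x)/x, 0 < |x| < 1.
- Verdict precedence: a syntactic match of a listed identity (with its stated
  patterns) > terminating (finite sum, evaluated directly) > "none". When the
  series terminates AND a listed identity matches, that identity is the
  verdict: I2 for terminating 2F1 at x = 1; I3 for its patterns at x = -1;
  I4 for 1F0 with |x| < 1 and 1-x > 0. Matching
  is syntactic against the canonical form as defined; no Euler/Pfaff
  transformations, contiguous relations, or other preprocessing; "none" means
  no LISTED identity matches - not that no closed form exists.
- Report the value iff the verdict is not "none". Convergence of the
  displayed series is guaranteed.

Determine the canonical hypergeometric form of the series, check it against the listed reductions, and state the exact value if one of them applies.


First insight: with t_0 = -\frac{5}{7}, (1)_k (C = -5/7, x = 4/5) is k! itself.
Step ratio: r(k) = \frac{4}{5} * 1 / [(k+1)] - rational in k, leading ratio \frac{4}{5}; with t_0 = -\frac{5}{7}, classification follows.

At argument \frac{4}{5}: a 0F0 with upper {-}, lower {-}, scaled by C = -\frac{5}{7}. Verdict: this is the I5 exponential reduction (the 0F0 exponential series at x = \frac{4}{5}). Value: \left(-\frac{5}{7}\right) \cdot e^{\frac{4}{5}}.


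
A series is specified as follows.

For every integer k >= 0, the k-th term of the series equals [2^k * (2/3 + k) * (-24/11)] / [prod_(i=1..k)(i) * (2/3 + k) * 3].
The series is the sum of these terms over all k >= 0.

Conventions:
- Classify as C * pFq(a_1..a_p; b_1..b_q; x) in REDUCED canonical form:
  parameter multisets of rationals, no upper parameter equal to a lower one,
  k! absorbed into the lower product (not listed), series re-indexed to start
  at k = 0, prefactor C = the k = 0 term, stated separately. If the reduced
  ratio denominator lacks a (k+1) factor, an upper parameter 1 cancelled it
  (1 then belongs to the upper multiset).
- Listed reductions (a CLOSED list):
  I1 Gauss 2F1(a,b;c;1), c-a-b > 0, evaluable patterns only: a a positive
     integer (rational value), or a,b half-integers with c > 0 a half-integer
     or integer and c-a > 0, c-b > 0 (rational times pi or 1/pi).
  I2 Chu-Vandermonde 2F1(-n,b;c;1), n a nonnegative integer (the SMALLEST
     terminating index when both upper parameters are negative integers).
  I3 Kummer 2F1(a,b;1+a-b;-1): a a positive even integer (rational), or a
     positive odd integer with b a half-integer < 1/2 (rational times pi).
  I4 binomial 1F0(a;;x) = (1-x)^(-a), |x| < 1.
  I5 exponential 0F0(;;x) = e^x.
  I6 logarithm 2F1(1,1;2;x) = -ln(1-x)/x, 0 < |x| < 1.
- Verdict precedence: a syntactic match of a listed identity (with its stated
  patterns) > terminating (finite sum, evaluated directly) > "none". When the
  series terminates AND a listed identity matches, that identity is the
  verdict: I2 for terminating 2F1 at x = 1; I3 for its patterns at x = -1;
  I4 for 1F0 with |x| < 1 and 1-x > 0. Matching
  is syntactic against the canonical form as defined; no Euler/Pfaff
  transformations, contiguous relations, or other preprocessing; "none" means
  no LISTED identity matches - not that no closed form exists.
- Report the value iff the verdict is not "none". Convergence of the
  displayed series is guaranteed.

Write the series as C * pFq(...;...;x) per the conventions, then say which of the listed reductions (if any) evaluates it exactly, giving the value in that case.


x = 2 here; the reduced form reads 0F0, upper {-}, lower {-}, C = -8/11. Verdict: the exponential series (I5) applies (the 0F0 exponential series at x = 2). Exact value: (-8/11) * e^(2).

The tell: t_0 = -8/11 here, and k + 2/3 divides numerator and denominator alike; C = -8/11 after cancelling.
Adjacent-term ratio: r(k) = 2 * 1 / [(k+1)] - rational; roots negated = parameters, x = 2, C = -8/11.


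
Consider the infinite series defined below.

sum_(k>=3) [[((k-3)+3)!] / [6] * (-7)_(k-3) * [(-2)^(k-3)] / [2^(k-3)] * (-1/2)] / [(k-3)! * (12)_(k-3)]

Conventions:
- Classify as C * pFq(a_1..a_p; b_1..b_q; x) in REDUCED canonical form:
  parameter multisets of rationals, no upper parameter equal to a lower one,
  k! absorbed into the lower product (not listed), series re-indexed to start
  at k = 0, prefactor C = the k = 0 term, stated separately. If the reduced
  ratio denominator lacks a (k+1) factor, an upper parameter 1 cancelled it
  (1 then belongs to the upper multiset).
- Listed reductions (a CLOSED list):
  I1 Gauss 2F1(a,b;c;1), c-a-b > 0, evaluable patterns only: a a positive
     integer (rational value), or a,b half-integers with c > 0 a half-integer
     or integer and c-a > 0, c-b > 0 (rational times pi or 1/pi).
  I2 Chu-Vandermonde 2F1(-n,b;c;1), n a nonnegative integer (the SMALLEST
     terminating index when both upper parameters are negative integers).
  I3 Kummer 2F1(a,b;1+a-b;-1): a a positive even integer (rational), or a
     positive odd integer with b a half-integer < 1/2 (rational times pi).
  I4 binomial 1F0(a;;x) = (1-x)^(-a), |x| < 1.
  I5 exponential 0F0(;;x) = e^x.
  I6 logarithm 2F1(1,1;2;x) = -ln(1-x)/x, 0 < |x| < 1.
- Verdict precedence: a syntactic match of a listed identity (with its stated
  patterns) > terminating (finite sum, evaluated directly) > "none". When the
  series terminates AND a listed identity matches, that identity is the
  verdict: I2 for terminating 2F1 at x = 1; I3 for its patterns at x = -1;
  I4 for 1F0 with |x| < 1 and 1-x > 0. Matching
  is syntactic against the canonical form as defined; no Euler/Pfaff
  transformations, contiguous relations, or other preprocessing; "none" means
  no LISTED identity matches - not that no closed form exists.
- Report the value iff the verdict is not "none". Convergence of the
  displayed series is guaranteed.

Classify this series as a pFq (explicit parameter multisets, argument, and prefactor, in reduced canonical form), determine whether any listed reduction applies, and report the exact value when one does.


The series (x = -1) is 2F1: upper {-7, 4}, lower {12}, prefactor -1/2. Verdict: this is Kummer (I3) (x = -1; c = 12 equals 1+a-b for upper {-7, 4}: listed pattern). Sum: -55/12.

Key observation: t_0 being -1/2, the factorial ratio (C = -1/2, x = -1) (k+a-1)!/(a-1)! is a rising factorial (a)_k.
Consecutive-term ratio: r(k) = (-1) * (k-7) (k+4) / [(k+12) (k+1)] - rational; roots negated = parameters, x = (-1), C = -1/2.


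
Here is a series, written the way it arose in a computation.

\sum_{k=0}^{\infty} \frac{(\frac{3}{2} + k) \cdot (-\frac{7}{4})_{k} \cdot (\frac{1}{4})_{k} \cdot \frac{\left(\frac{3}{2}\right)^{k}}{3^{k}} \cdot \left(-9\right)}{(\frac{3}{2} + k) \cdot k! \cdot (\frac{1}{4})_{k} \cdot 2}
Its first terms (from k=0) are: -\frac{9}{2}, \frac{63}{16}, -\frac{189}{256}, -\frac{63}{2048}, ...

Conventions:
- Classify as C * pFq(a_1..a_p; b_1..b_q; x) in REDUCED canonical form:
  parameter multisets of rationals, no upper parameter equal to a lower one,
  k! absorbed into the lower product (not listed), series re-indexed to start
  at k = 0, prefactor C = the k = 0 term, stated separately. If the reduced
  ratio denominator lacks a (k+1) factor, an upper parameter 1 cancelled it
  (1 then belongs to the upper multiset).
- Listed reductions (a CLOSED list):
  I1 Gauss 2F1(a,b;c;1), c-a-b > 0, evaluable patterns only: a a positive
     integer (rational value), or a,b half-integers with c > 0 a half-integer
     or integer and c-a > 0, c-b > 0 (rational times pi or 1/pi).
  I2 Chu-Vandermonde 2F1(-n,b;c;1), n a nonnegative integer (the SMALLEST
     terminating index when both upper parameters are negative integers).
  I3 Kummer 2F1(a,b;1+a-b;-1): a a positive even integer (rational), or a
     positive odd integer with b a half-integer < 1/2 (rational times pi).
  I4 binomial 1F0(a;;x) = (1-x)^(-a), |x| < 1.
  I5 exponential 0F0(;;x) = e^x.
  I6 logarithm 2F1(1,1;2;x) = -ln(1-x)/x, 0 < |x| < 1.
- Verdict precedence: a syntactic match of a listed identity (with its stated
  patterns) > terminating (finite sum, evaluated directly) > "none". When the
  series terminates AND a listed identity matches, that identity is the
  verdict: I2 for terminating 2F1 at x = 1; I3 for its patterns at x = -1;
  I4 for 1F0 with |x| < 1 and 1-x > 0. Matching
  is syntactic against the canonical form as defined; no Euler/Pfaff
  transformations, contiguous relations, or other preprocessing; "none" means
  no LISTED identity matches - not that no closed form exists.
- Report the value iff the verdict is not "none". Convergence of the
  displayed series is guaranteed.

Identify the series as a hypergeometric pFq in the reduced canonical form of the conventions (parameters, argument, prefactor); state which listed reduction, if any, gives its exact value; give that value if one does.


The series (x = \frac{1}{2}) is 1F0: upper {-\frac{7}{4}}, lower {-}, prefactor -\frac{9}{2}. Verdict (x = \frac{1}{2}): the I4 binomial reduction applies (the 1F0 binomial series: exponent 7/4, x = \frac{1}{2}). Sum: \left(-\frac{9}{2}\right) \cdot \left(\frac{1}{2}\right)^{\frac{7}{4}}.

Key step: t_0 = -\frac{9}{2} here, and striking the common factor k + 3/2 reduces the term (C = -9/2, x = 1/2).
Term ratio: r(k) = \frac{1}{2} * (k-\frac{7}{4}) / [(k+1)] - poly over poly, x = \frac{1}{2} from leading terms; C = -\frac{9}{2} at k = 0.


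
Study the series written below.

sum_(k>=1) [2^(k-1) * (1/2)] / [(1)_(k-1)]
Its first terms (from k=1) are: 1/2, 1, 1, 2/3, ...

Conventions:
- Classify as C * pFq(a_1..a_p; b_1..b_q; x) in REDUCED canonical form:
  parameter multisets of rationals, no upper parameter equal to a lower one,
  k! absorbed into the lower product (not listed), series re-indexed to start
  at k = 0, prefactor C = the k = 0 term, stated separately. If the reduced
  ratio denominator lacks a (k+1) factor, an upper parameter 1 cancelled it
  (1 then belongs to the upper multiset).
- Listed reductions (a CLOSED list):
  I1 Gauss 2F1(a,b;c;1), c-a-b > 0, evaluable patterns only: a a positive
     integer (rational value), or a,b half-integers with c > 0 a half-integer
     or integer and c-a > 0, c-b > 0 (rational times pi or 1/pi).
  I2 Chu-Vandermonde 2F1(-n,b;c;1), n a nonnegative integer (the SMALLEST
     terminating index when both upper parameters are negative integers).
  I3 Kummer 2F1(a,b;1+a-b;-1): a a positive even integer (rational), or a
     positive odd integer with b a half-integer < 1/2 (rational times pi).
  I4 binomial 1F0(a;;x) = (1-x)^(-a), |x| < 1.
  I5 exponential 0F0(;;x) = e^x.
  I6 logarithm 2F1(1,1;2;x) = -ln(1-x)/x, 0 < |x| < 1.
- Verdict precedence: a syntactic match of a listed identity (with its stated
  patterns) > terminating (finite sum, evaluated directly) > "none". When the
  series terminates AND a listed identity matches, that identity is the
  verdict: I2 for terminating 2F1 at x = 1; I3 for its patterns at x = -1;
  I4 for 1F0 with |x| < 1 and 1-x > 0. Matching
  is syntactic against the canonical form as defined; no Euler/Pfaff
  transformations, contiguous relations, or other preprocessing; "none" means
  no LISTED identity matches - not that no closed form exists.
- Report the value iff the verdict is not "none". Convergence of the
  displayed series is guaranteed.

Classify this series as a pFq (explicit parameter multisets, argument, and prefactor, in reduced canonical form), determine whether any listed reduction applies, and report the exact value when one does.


x = 2 here; the reduced form reads 0F0, upper {-}, lower {-}, C = 1/2. Verdict: exponential (I5) fires (the 0F0 exponential series at x = 2). Its exact value is (1/2) * e^(2).

Structural cue: t_0 = 1/2 here, and (1)_k (prefactor 1/2) is k! itself.
Term ratio: r(k) = 2 * 1 / [(k+1)] - rational; roots negated = parameters, x = 2, C = 1/2.


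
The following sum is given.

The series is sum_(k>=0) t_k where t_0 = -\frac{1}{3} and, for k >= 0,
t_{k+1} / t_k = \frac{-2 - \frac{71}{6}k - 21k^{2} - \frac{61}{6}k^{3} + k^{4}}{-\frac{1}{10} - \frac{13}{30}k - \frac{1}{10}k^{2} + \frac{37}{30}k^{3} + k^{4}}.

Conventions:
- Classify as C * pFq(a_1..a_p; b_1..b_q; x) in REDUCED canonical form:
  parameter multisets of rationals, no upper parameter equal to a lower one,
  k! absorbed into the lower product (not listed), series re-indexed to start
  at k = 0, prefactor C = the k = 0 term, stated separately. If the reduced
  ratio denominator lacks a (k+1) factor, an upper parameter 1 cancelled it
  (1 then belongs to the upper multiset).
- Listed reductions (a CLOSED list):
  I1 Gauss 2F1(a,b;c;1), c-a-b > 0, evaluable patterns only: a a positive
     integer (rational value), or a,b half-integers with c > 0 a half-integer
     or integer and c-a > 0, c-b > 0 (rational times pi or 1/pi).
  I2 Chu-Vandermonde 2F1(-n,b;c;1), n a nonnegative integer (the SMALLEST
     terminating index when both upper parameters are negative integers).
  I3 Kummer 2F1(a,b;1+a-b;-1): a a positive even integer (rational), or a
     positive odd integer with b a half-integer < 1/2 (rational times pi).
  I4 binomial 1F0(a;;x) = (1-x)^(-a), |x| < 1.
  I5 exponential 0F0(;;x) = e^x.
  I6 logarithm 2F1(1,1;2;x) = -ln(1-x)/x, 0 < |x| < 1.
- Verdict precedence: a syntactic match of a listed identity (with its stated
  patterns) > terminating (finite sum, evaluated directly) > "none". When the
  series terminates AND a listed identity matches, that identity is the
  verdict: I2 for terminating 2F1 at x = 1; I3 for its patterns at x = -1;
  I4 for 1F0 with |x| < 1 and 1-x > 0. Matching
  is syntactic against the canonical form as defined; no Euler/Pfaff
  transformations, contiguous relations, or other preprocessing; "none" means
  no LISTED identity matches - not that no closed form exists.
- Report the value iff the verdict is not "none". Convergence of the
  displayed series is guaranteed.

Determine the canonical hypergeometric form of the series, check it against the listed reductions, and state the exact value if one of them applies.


Classification (C = -\frac{1}{3}): 2F1 with upper {-12, 1}, lower {-\frac{3}{5}}, argument x = 1. Verdict: Vandermonde's identity (I2) matches (terminating 2F1 at x = 1 with n = 12, b = 1, c = -\frac{3}{5}). Value: \frac{2}{39}.

Key observation: t_0 = -\frac{1}{3} here, and the parameter 1/3 appears in both the upper and lower lists and cancels (alongside the other common factor).
Consecutive-term ratio: r(k) = 1 * (k-12) (k+1) / [(k-\frac{3}{5}) (k+1)] - rational in k, leading ratio 1; with t_0 = -\frac{1}{3}, classification follows.
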